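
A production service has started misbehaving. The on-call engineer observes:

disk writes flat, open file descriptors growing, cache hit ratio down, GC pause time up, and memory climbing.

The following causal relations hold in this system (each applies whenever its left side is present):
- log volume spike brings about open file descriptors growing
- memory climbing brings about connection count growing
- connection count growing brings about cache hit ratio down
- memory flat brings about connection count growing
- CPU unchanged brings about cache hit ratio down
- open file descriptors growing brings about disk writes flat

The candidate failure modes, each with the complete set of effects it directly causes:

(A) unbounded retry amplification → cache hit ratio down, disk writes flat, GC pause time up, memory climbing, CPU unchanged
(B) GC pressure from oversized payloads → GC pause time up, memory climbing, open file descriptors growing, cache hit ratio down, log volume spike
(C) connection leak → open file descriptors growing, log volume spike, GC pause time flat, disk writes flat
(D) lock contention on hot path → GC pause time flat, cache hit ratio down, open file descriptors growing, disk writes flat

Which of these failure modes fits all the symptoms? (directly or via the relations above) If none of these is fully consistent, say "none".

B

Testing each hypothesis:
(A) unbounded retry amplification — does not account for open file descriptors growing
(B) GC pressure from oversized payloads — accounts for every observation (disk writes flat through open file descriptors growing → disk writes flat)
(C) connection leak — disk writes flat yes; open file descriptors growing yes; cache hit ratio down NO; GC pause time up NO; memory climbing NO
(D) lock contention on hot path — disk writes flat yes; open file descriptors growing yes; cache hit ratio down yes; GC pause time up NO; memory climbing NO
(B) alone accounts for all the evidence.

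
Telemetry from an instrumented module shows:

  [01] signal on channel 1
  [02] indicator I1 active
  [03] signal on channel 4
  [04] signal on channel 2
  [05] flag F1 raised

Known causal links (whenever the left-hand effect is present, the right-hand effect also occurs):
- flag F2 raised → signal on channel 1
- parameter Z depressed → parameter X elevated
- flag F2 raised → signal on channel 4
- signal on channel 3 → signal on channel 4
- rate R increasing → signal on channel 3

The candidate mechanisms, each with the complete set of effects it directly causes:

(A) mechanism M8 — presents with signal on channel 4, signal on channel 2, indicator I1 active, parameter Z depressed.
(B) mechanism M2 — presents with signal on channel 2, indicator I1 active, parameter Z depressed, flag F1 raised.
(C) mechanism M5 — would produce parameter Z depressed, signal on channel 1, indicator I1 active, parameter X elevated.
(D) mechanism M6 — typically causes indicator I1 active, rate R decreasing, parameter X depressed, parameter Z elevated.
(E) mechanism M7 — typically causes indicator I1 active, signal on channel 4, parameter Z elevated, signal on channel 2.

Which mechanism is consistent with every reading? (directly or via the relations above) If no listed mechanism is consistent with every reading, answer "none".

none

Per-candidate check:
(A) mechanism M8 — does not account for signal on channel 1, flag F1 raised
(B) mechanism M2 — does not account for signal on channel 1, signal on channel 4
(C) mechanism M5 — signal on channel 1 yes; indicator I1 active yes; signal on channel 4 NO; signal on channel 2 NO; flag F1 raised NO
(D) mechanism M6 — does not account for signal on channel 1, signal on channel 4, signal on channel 2, flag F1 raised
(E) mechanism M7 — does not account for signal on channel 1, flag F1 raised
None of the listed candidates fits everything.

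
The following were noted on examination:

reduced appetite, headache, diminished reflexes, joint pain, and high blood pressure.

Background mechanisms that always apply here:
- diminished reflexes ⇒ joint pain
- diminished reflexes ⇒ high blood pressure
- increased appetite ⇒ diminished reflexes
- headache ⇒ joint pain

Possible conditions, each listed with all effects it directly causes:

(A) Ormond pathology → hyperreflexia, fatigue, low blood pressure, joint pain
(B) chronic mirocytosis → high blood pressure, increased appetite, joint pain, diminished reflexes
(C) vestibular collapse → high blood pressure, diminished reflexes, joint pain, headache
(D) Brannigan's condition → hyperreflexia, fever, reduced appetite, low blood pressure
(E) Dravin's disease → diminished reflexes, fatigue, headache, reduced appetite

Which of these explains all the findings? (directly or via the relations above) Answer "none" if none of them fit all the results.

For each candidate, compare predicted effects to what was observed:
(A) Ormond pathology — reduced appetite -; headache -; diminished reflexes -; joint pain +; high blood pressure -
(B) chronic mirocytosis — reduced appetite -; headache -; diminished reflexes +; joint pain +; high blood pressure +
(C) vestibular collapse — does not account for reduced appetite
(D) Brannigan's condition — reduced appetite +; headache -; diminished reflexes -; joint pain -; high blood pressure -
(E) Dravin's disease — accounts for every observation (joint pain through headache → joint pain)
(E) alone accounts for all the evidence.

E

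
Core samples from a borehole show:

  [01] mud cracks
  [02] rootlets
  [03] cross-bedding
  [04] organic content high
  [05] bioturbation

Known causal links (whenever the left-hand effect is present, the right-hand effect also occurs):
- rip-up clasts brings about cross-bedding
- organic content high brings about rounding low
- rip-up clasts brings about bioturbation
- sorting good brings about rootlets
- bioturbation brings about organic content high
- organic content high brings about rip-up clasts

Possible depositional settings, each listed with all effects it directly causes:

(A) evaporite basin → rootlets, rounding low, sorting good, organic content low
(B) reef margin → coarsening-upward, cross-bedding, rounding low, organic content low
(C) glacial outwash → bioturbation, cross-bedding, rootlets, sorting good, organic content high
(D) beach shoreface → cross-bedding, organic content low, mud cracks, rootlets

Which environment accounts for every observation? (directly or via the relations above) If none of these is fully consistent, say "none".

none

For each candidate, compare predicted effects to what was observed:
(A) evaporite basin — fails on mud cracks, cross-bedding, organic content high, bioturbation (predicts organic content low, not organic content high)
(B) reef margin — fails on mud cracks, rootlets, organic content high, bioturbation (predicts organic content low, not organic content high)
(C) glacial outwash — mud cracks miss; rootlets match; cross-bedding match; organic content high match; bioturbation match
(D) beach shoreface — mud cracks match; rootlets match; cross-bedding match; organic content high miss; bioturbation miss
No candidate is consistent with all observations.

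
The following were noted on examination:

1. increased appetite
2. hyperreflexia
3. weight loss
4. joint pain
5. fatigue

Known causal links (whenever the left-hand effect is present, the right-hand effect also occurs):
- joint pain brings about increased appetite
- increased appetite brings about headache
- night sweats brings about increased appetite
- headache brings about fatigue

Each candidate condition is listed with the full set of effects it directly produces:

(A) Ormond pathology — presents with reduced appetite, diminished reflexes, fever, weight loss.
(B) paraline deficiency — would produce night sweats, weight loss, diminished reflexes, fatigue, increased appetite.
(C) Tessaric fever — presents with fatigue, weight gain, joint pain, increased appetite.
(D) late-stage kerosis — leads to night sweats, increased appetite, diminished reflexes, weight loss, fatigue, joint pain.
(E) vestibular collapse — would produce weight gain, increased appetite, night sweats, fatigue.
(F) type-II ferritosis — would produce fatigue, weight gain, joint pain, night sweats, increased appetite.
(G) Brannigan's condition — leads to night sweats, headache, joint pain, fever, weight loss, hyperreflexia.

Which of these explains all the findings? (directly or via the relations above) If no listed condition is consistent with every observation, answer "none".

G

Testing each hypothesis:
(A) Ormond pathology — fails on increased appetite, hyperreflexia, joint pain, fatigue (predicts reduced appetite, not increased appetite; predicts diminished reflexes, not hyperreflexia)
(B) paraline deficiency — fails on hyperreflexia, joint pain (predicts diminished reflexes, not hyperreflexia)
(C) Tessaric fever — increased appetite +; hyperreflexia -; weight loss -; joint pain +; fatigue +
(D) late-stage kerosis — fails on hyperreflexia (predicts diminished reflexes, not hyperreflexia)
(E) vestibular collapse — increased appetite +; hyperreflexia -; weight loss -; joint pain -; fatigue +
(F) type-II ferritosis — fails on hyperreflexia, weight loss (predicts weight gain, not weight loss)
(G) Brannigan's condition — increased appetite + (via joint pain → increased appetite); hyperreflexia +; weight loss +; joint pain +; fatigue + (via headache → fatigue)
Only (G) is consistent with every observation.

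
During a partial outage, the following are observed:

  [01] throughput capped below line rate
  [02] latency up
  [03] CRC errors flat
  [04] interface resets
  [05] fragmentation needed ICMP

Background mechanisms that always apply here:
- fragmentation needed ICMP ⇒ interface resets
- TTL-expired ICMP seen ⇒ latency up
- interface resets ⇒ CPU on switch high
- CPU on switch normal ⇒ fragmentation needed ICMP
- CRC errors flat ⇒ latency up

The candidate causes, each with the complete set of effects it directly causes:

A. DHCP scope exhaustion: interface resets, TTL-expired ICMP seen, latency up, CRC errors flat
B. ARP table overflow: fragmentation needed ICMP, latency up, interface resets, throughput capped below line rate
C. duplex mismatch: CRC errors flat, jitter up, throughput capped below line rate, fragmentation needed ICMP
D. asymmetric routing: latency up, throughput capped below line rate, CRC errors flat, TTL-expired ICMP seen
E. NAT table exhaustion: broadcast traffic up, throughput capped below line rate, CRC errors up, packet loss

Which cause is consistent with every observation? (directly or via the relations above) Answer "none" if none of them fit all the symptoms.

C

Testing each hypothesis:
(A) DHCP scope exhaustion — does not account for throughput capped below line rate, fragmentation needed ICMP
(B) ARP table overflow — throughput capped below line rate ✓; latency up ✓; CRC errors flat ✗; interface resets ✓; fragmentation needed ICMP ✓
(C) duplex mismatch — throughput capped below line rate ✓; latency up ✓ (through CRC errors flat → latency up); CRC errors flat ✓; interface resets ✓ (through fragmentation needed ICMP → interface resets); fragmentation needed ICMP ✓
(D) asymmetric routing — throughput capped below line rate ✓; latency up ✓; CRC errors flat ✓; interface resets ✗; fragmentation needed ICMP ✗
(E) NAT table exhaustion — throughput capped below line rate ✓; latency up ✗; CRC errors flat ✗; interface resets ✗; fragmentation needed ICMP ✗
(C) is the only candidate with no mismatches.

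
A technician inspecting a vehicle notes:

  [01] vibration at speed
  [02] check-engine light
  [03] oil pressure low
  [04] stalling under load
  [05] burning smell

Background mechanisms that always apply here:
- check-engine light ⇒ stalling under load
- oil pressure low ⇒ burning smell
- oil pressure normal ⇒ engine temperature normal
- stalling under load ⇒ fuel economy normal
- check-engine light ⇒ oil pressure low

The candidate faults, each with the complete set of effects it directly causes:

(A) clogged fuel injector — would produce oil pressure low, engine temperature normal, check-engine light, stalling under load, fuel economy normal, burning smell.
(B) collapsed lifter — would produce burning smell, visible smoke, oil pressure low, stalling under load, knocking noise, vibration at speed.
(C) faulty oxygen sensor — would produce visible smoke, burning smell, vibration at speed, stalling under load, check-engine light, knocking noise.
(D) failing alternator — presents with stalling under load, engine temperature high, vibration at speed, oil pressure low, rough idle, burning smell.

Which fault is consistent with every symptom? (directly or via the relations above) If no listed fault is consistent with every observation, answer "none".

C

For each candidate, compare predicted effects to what was observed:
(A) clogged fuel injector — vibration at speed -; check-engine light +; oil pressure low +; stalling under load +; burning smell +
(B) collapsed lifter — vibration at speed +; check-engine light -; oil pressure low +; stalling under load +; burning smell +
(C) faulty oxygen sensor — accounts for every observation (oil pressure low through check-engine light → oil pressure low)
(D) failing alternator — vibration at speed +; check-engine light -; oil pressure low +; stalling under load +; burning smell +
(C) alone accounts for all the evidence.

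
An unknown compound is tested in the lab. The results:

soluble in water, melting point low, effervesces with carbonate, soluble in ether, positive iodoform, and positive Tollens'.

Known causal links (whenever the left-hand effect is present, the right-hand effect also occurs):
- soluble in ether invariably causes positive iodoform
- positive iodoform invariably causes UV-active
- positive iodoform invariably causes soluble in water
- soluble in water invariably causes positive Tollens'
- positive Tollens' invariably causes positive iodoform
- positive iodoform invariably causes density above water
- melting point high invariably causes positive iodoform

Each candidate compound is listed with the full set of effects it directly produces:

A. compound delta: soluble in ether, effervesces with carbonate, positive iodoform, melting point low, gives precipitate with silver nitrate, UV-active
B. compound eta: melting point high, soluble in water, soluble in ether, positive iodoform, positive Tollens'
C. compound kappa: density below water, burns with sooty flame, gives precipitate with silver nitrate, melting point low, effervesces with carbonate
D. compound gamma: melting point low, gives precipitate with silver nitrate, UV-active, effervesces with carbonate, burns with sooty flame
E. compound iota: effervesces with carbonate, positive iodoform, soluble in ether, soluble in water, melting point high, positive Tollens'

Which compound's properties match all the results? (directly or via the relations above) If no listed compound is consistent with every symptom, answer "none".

For each candidate, compare predicted effects to what was observed:
(A) compound delta — soluble in water match (by positive iodoform → soluble in water); melting point low match; effervesces with carbonate match; soluble in ether match; positive iodoform match; positive Tollens' match (by positive iodoform → soluble in water → positive Tollens')
(B) compound eta — fails on melting point low, effervesces with carbonate (predicts melting point high, not melting point low)
(C) compound kappa — does not account for soluble in water, soluble in ether, positive iodoform, positive Tollens'
(D) compound gamma — does not account for soluble in water, soluble in ether, positive iodoform, positive Tollens'
(E) compound iota — fails on melting point low (predicts melting point high, not melting point low)
Only (A) is consistent with every observation.

A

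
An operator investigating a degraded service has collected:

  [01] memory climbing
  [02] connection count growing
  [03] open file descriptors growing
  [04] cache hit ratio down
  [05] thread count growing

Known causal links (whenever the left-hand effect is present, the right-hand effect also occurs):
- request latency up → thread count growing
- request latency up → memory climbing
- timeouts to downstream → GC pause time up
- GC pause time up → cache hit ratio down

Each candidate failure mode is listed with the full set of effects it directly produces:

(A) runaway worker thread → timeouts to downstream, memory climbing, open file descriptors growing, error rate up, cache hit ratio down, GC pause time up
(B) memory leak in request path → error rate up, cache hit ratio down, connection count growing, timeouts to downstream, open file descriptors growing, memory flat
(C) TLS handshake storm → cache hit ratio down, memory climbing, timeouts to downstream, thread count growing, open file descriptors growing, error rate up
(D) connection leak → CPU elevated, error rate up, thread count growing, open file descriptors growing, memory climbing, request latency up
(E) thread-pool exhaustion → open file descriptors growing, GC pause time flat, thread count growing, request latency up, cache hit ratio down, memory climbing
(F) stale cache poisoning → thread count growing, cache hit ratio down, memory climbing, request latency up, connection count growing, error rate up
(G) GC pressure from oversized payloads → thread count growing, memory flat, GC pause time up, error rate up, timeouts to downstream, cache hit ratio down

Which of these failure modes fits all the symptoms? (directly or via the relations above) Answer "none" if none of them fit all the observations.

none

Per-candidate check:
(A) runaway worker thread — memory climbing +; connection count growing -; open file descriptors growing +; cache hit ratio down +; thread count growing -
(B) memory leak in request path — fails on memory climbing, thread count growing (predicts memory flat, not memory climbing)
(C) TLS handshake storm — memory climbing +; connection count growing -; open file descriptors growing +; cache hit ratio down +; thread count growing +
(D) connection leak — memory climbing +; connection count growing -; open file descriptors growing +; cache hit ratio down -; thread count growing +
(E) thread-pool exhaustion — does not account for connection count growing
(F) stale cache poisoning — does not account for open file descriptors growing
(G) GC pressure from oversized payloads — memory climbing -; connection count growing -; open file descriptors growing -; cache hit ratio down +; thread count growing +
Every candidate fails on at least one observation.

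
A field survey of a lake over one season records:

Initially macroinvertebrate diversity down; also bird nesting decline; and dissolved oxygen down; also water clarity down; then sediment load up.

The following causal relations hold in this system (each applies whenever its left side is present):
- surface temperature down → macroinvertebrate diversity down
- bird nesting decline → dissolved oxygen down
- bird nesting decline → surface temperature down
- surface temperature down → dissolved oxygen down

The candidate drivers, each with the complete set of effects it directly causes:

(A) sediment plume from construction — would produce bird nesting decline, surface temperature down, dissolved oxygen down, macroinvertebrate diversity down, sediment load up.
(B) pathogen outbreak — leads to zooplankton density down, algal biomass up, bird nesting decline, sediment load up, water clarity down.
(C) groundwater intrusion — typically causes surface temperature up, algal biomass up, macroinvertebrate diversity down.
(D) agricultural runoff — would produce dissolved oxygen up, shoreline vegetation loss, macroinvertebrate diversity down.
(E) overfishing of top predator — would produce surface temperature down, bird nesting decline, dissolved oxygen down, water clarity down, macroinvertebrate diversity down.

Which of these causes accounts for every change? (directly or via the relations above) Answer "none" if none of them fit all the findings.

Per-candidate check:
(A) sediment plume from construction — macroinvertebrate diversity down match; bird nesting decline match; dissolved oxygen down match; water clarity down miss; sediment load up match
(B) pathogen outbreak — accounts for every observation (macroinvertebrate diversity down by bird nesting decline → surface temperature down → macroinvertebrate diversity down)
(C) groundwater intrusion — does not account for bird nesting decline, dissolved oxygen down, water clarity down, sediment load up
(D) agricultural runoff — fails on bird nesting decline, dissolved oxygen down, water clarity down, sediment load up (predicts dissolved oxygen up, not dissolved oxygen down)
(E) overfishing of top predator — macroinvertebrate diversity down match; bird nesting decline match; dissolved oxygen down match; water clarity down match; sediment load up miss
Only (B) is consistent with every observation.

B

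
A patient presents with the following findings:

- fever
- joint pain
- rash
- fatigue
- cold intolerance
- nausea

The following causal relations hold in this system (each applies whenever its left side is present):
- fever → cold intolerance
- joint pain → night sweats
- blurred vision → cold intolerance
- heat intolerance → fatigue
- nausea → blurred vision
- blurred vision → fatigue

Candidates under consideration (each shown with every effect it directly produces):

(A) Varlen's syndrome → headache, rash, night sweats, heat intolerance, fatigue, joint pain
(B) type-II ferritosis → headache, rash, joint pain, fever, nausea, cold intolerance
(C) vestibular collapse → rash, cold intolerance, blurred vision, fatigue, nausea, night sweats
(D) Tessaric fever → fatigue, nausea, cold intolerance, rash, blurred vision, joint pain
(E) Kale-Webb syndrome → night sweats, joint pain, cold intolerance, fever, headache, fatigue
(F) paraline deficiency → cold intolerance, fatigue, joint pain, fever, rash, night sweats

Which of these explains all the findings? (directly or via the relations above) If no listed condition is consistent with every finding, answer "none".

Checking each candidate against the observations:
(A) Varlen's syndrome — fails on fever, cold intolerance, nausea (predicts heat intolerance, not cold intolerance)
(B) type-II ferritosis — fever yes; joint pain yes; rash yes; fatigue yes (through nausea → blurred vision → fatigue); cold intolerance yes; nausea yes
(C) vestibular collapse — does not account for fever, joint pain
(D) Tessaric fever — does not account for fever
(E) Kale-Webb syndrome — fever yes; joint pain yes; rash NO; fatigue yes; cold intolerance yes; nausea NO
(F) paraline deficiency — fever yes; joint pain yes; rash yes; fatigue yes; cold intolerance yes; nausea NO
(B) is the only candidate with no mismatches.

B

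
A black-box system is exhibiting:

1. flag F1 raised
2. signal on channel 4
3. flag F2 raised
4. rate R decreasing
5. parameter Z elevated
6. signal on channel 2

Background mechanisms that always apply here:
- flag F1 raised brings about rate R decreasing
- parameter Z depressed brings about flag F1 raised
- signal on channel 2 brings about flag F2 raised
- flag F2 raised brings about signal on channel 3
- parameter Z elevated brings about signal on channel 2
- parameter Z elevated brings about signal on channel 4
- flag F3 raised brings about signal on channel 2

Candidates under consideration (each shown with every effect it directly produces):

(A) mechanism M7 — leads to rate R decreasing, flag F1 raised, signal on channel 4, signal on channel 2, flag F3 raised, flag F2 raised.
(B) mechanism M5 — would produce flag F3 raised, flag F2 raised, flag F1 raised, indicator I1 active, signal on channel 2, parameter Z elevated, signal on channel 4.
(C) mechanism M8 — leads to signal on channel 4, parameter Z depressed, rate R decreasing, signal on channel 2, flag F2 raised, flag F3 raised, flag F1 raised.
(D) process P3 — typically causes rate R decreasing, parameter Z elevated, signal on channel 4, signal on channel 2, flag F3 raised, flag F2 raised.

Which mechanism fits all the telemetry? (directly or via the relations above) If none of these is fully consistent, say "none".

For each candidate, compare predicted effects to what was observed:
(A) mechanism M7 — flag F1 raised yes; signal on channel 4 yes; flag F2 raised yes; rate R decreasing yes; parameter Z elevated NO; signal on channel 2 yes
(B) mechanism M5 — flag F1 raised yes; signal on channel 4 yes; flag F2 raised yes; rate R decreasing yes (via flag F1 raised → rate R decreasing); parameter Z elevated yes; signal on channel 2 yes
(C) mechanism M8 — fails on parameter Z elevated (predicts parameter Z depressed, not parameter Z elevated)
(D) process P3 — does not account for flag F1 raised
(B) is the only candidate with no mismatches.

B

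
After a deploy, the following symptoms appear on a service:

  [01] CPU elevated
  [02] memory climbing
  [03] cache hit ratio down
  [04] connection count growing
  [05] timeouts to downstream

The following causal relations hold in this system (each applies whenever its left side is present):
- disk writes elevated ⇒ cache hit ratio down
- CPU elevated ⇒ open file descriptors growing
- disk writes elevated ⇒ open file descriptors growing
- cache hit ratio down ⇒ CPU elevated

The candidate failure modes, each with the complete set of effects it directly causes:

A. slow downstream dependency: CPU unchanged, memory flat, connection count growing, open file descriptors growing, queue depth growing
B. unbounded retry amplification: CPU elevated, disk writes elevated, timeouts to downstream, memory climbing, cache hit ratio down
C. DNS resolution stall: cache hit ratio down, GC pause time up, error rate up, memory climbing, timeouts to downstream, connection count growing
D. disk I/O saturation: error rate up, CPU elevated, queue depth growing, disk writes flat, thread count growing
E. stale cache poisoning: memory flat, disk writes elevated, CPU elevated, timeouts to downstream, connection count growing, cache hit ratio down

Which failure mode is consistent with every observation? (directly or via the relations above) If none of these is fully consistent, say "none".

C

For each candidate, compare predicted effects to what was observed:
(A) slow downstream dependency — fails on CPU elevated, memory climbing, cache hit ratio down, timeouts to downstream (predicts CPU unchanged, not CPU elevated; predicts memory flat, not memory climbing)
(B) unbounded retry amplification — does not account for connection count growing
(C) DNS resolution stall — accounts for every observation (CPU elevated via cache hit ratio down → CPU elevated)
(D) disk I/O saturation — CPU elevated ✓; memory climbing ✗; cache hit ratio down ✗; connection count growing ✗; timeouts to downstream ✗
(E) stale cache poisoning — CPU elevated ✓; memory climbing ✗; cache hit ratio down ✓; connection count growing ✓; timeouts to downstream ✓
(C) alone accounts for all the evidence.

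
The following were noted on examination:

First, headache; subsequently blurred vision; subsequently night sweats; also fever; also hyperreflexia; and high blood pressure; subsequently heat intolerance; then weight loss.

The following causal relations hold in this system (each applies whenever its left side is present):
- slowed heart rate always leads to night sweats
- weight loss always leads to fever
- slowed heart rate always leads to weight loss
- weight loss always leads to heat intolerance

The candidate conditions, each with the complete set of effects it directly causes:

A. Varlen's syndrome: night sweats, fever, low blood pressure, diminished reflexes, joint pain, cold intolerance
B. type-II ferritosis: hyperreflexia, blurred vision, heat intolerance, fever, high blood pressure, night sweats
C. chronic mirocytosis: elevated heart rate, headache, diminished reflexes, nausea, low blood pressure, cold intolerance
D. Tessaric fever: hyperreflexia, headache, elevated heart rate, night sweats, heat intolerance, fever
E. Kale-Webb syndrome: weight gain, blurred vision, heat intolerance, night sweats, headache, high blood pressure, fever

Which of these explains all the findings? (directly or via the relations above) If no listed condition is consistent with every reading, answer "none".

none

Checking each candidate against the observations:
(A) Varlen's syndrome — headache -; blurred vision -; night sweats +; fever +; hyperreflexia -; high blood pressure -; heat intolerance -; weight loss -
(B) type-II ferritosis — does not account for headache, weight loss
(C) chronic mirocytosis — headache +; blurred vision -; night sweats -; fever -; hyperreflexia -; high blood pressure -; heat intolerance -; weight loss -
(D) Tessaric fever — does not account for blurred vision, high blood pressure, weight loss
(E) Kale-Webb syndrome — fails on hyperreflexia, weight loss (predicts weight gain, not weight loss)
None of the listed candidates fits everything.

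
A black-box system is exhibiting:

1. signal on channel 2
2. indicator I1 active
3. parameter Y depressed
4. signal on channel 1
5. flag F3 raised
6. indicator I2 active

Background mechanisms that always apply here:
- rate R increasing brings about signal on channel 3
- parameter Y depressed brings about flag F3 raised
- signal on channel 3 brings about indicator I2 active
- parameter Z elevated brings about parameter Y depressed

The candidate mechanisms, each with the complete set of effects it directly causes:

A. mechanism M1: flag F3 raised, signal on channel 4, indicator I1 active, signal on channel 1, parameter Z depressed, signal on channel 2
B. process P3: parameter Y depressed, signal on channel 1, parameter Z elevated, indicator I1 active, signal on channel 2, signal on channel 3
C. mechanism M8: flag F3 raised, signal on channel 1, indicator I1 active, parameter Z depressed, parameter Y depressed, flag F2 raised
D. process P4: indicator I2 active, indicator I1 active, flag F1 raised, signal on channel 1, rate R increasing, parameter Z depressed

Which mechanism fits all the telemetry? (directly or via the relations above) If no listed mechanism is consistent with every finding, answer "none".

B

For each candidate, compare predicted effects to what was observed:
(A) mechanism M1 — does not account for parameter Y depressed, indicator I2 active
(B) process P3 — signal on channel 2 match; indicator I1 active match; parameter Y depressed match; signal on channel 1 match; flag F3 raised match (through parameter Y depressed → flag F3 raised); indicator I2 active match (through signal on channel 3 → indicator I2 active)
(C) mechanism M8 — does not account for signal on channel 2, indicator I2 active
(D) process P4 — does not account for signal on channel 2, parameter Y depressed, flag F3 raised
(B) is the only candidate with no mismatches.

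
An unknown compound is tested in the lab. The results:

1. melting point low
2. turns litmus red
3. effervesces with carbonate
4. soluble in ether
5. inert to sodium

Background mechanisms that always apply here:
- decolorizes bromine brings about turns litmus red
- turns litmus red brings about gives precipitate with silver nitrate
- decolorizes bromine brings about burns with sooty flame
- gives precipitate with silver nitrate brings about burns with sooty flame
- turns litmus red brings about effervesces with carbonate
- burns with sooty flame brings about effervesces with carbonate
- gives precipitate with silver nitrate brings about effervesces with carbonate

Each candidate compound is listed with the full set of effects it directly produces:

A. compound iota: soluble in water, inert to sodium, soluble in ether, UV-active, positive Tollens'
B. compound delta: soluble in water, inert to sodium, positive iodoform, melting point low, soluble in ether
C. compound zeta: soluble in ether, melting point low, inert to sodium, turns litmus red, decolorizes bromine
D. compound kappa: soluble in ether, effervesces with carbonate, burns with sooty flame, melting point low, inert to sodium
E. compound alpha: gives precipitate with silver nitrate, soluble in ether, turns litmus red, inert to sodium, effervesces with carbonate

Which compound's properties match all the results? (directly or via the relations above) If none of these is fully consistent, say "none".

C

Per-candidate check:
(A) compound iota — melting point low ✗; turns litmus red ✗; effervesces with carbonate ✗; soluble in ether ✓; inert to sodium ✓
(B) compound delta — does not account for turns litmus red, effervesces with carbonate
(C) compound zeta — accounts for every observation (effervesces with carbonate by turns litmus red → effervesces with carbonate)
(D) compound kappa — does not account for turns litmus red
(E) compound alpha — does not account for melting point low
(C) is the only candidate with no mismatches.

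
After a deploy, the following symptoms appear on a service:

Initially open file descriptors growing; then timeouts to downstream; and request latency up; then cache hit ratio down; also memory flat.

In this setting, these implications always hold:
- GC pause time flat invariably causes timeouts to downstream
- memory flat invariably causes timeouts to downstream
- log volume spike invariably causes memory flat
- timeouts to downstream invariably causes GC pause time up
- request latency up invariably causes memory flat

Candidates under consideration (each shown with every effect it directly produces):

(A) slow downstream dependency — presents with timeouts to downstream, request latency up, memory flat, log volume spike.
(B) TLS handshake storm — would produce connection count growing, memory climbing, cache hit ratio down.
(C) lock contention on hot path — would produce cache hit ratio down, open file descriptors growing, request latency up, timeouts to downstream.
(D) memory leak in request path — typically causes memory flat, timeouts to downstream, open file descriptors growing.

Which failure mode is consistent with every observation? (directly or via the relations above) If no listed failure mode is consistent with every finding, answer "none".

For each candidate, compare predicted effects to what was observed:
(A) slow downstream dependency — open file descriptors growing NO; timeouts to downstream yes; request latency up yes; cache hit ratio down NO; memory flat yes
(B) TLS handshake storm — open file descriptors growing NO; timeouts to downstream NO; request latency up NO; cache hit ratio down yes; memory flat NO
(C) lock contention on hot path — accounts for every observation (memory flat through request latency up → memory flat)
(D) memory leak in request path — open file descriptors growing yes; timeouts to downstream yes; request latency up NO; cache hit ratio down NO; memory flat yes
(C) alone accounts for all the evidence.

C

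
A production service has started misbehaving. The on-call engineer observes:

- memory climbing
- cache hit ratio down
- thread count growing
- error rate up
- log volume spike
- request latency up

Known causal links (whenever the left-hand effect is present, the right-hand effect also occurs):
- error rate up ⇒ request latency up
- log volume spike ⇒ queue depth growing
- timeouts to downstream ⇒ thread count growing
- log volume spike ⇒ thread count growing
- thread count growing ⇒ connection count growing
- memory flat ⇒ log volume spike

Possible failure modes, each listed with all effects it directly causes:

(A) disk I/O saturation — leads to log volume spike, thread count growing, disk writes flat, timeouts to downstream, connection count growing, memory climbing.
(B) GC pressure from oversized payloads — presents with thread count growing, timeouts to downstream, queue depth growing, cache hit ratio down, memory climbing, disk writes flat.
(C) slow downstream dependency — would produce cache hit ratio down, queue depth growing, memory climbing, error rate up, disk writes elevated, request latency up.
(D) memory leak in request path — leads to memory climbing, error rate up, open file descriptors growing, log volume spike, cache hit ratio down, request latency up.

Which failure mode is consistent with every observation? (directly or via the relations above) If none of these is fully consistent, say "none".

Testing each hypothesis:
(A) disk I/O saturation — does not account for cache hit ratio down, error rate up, request latency up
(B) GC pressure from oversized payloads — does not account for error rate up, log volume spike, request latency up
(C) slow downstream dependency — memory climbing match; cache hit ratio down match; thread count growing miss; error rate up match; log volume spike miss; request latency up match
(D) memory leak in request path — memory climbing match; cache hit ratio down match; thread count growing match (by log volume spike → thread count growing); error rate up match; log volume spike match; request latency up match
(D) alone accounts for all the evidence.

D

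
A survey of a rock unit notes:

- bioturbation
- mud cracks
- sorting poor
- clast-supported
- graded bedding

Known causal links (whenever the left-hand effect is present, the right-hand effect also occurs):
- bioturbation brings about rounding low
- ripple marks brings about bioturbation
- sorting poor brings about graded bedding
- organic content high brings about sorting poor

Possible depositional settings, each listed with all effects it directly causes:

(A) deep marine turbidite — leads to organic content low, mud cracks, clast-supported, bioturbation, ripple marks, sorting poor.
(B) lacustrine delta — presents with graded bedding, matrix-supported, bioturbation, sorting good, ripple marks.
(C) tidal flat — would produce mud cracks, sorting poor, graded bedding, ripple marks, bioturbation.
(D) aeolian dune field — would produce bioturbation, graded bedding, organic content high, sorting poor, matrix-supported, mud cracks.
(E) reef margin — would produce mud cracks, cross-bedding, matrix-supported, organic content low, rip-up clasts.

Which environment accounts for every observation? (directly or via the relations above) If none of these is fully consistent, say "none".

Per-candidate check:
(A) deep marine turbidite — accounts for every observation (graded bedding through sorting poor → graded bedding)
(B) lacustrine delta — fails on mud cracks, sorting poor, clast-supported (predicts sorting good, not sorting poor; predicts matrix-supported, not clast-supported)
(C) tidal flat — bioturbation yes; mud cracks yes; sorting poor yes; clast-supported NO; graded bedding yes
(D) aeolian dune field — fails on clast-supported (predicts matrix-supported, not clast-supported)
(E) reef margin — bioturbation NO; mud cracks yes; sorting poor NO; clast-supported NO; graded bedding NO
(A) is the only candidate with no mismatches.

A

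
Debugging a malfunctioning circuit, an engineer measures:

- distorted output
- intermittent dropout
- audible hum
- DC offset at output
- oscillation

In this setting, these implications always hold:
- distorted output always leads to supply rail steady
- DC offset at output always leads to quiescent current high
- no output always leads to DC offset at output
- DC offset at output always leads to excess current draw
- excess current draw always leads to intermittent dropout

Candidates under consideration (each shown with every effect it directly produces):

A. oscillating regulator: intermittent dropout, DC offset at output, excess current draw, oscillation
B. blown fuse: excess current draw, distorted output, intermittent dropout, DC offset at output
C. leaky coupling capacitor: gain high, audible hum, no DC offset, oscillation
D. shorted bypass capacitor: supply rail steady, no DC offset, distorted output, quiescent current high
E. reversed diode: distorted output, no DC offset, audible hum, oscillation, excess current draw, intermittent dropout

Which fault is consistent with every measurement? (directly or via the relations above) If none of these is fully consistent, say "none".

Per-candidate check:
(A) oscillating regulator — distorted output -; intermittent dropout +; audible hum -; DC offset at output +; oscillation +
(B) blown fuse — distorted output +; intermittent dropout +; audible hum -; DC offset at output +; oscillation -
(C) leaky coupling capacitor — fails on distorted output, intermittent dropout, DC offset at output (predicts no DC offset, not DC offset at output)
(D) shorted bypass capacitor — distorted output +; intermittent dropout -; audible hum -; DC offset at output -; oscillation -
(E) reversed diode — distorted output +; intermittent dropout +; audible hum +; DC offset at output -; oscillation +
Every candidate fails on at least one observation.

none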